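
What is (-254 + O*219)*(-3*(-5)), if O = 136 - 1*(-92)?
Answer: 745170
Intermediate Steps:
O = 228 (O = 136 + 92 = 228)
(-254 + O*219)*(-3*(-5)) = (-254 + 228*219)*(-3*(-5)) = (-254 + 49932)*15 = 49678*15 = 745170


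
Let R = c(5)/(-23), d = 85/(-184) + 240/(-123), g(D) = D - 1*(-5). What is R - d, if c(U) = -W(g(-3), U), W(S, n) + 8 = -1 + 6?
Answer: 17221/7544 ≈ 2.2827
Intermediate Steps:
g(D) = 5 + D (g(D) = D + 5 = 5 + D)
d = -18205/7544 (d = 85*(-1/184) + 240*(-1/123) = -85/184 - 80/41 = -18205/7544 ≈ -2.4132)
W(S, n) = -3 (W(S, n) = -8 + (-1 + 6) = -8 + 5 = -3)
c(U) = 3 (c(U) = -1*(-3) = 3)
R = -3/23 (R = 3/(-23) = 3*(-1/23) = -3/23 ≈ -0.13043)
R - d = -3/23 - 1*(-18205/7544) = -3/23 + 18205/7544 = 17221/7544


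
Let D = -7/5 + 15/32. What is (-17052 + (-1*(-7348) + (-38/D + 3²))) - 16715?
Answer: -3929010/149 ≈ -26369.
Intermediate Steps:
D = -149/160 (D = -7*⅕ + 15*(1/32) = -7/5 + 15/32 = -149/160 ≈ -0.93125)
(-17052 + (-1*(-7348) + (-38/D + 3²))) - 16715 = (-17052 + (-1*(-7348) + (-38/(-149/160) + 3²))) - 16715 = (-17052 + (7348 + (-160/149*(-38) + 9))) - 16715 = (-17052 + (7348 + (6080/149 + 9))) - 16715 = (-17052 + (7348 + 7421/149)) - 16715 = (-17052 + 1102273/149) - 16715 = -1438475/149 - 16715 = -3929010/149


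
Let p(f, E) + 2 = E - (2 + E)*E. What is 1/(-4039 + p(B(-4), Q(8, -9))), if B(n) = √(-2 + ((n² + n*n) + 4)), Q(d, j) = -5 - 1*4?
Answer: -1/4113 ≈ -0.00024313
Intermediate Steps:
Q(d, j) = -9 (Q(d, j) = -5 - 4 = -9)
B(n) = √(2 + 2*n²) (B(n) = √(-2 + ((n² + n²) + 4)) = √(-2 + (2*n² + 4)) = √(-2 + (4 + 2*n²)) = √(2 + 2*n²))
p(f, E) = -2 + E - E*(2 + E) (p(f, E) = -2 + (E - (2 + E)*E) = -2 + (E - E*(2 + E)) = -2 + E - E*(2 + E))
1/(-4039 + p(B(-4), Q(8, -9))) = 1/(-4039 + (-2 - 1*(-9) - 1*(-9)²)) = 1/(-4039 + (-2 + 9 - 1*81)) = 1/(-4039 + (-2 + 9 - 81)) = 1/(-4039 - 74) = 1/(-4113) = -1/4113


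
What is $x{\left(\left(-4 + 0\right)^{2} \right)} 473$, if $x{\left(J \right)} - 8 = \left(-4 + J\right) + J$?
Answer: $17028$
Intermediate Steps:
$x{\left(J \right)} = 4 + 2 J$ ($x{\left(J \right)} = 8 + \left(\left(-4 + J\right) + J\right) = 8 + \left(-4 + 2 J\right) = 4 + 2 J$)
$x{\left(\left(-4 + 0\right)^{2} \right)} 473 = \left(4 + 2 \left(-4 + 0\right)^{2}\right) 473 = \left(4 + 2 \left(-4\right)^{2}\right) 473 = \left(4 + 2 \cdot 16\right) 473 = \left(4 + 32\right) 473 = 36 \cdot 473 = 17028$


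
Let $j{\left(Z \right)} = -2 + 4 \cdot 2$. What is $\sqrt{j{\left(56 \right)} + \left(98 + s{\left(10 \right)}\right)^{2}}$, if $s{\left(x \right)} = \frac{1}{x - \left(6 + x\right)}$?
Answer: $\frac{\sqrt{344785}}{6} \approx 97.864$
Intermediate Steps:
$s{\left(x \right)} = - \frac{1}{6}$ ($s{\left(x \right)} = \frac{1}{-6} = - \frac{1}{6}$)
$j{\left(Z \right)} = 6$ ($j{\left(Z \right)} = -2 + 8 = 6$)
$\sqrt{j{\left(56 \right)} + \left(98 + s{\left(10 \right)}\right)^{2}} = \sqrt{6 + \left(98 - \frac{1}{6}\right)^{2}} = \sqrt{6 + \left(\frac{587}{6}\right)^{2}} = \sqrt{6 + \frac{344569}{36}} = \sqrt{\frac{344785}{36}} = \frac{\sqrt{344785}}{6}$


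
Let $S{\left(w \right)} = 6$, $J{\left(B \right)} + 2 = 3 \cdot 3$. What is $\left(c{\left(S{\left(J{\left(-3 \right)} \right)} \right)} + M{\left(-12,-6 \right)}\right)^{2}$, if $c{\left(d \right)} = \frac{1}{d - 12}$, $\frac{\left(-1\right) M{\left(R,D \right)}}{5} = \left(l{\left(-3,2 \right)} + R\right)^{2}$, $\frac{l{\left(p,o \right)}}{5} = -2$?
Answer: $\frac{210859441}{36} \approx 5.8572 \cdot 10^{6}$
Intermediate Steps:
$l{\left(p,o \right)} = -10$ ($l{\left(p,o \right)} = 5 \left(-2\right) = -10$)
$J{\left(B \right)} = 7$ ($J{\left(B \right)} = -2 + 3 \cdot 3 = -2 + 9 = 7$)
$M{\left(R,D \right)} = - 5 \left(-10 + R\right)^{2}$
$c{\left(d \right)} = \frac{1}{-12 + d}$
$\left(c{\left(S{\left(J{\left(-3 \right)} \right)} \right)} + M{\left(-12,-6 \right)}\right)^{2} = \left(\frac{1}{-12 + 6} - 5 \left(-10 - 12\right)^{2}\right)^{2} = \left(\frac{1}{-6} - 5 \left(-22\right)^{2}\right)^{2} = \left(- \frac{1}{6} - 2420\right)^{2} = \left(- \frac{14521}{6}\right)^{2} = \frac{210859441}{36}$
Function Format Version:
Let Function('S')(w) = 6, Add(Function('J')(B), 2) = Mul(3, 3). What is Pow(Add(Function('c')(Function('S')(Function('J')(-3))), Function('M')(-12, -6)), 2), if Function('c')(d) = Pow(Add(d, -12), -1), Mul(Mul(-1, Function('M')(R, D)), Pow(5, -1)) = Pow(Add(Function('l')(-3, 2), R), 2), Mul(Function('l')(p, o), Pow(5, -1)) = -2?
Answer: Rational(210859441, 36) ≈ 5.8572e+6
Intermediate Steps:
Function('l')(p, o) = -10 (Function('l')(p, o) = Mul(5, -2) = -10)
Function('J')(B) = 7 (Function('J')(B) = Add(-2, Mul(3, 3)) = Add(-2, 9) = 7)
Function('M')(R, D) = Mul(-5, Pow(Add(-10, R), 2))
Function('c')(d) = Pow(Add(-12, d), -1)
Pow(Add(Function('c')(Function('S')(Function('J')(-3))), Function('M')(-12, -6)), 2) = Pow(Add(Pow(Add(-12, 6), -1), Mul(-5, Pow(Add(-10, -12), 2))), 2) = Pow(Add(Pow(-6, -1), Mul(-5, Pow(-22, 2))), 2) = Pow(Add(Rational(-1, 6), Mul(-5, 484)), 2) = Pow(Add(Rational(-1, 6), -2420), 2) = Pow(Rational(-14521, 6), 2) = Rational(210859441, 36)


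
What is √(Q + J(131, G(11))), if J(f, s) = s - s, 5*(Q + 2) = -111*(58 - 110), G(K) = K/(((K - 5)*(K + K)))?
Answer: √28810/5 ≈ 33.947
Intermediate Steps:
G(K) = 1/(2*(-5 + K)) (G(K) = K/(((-5 + K)*(2*K))) = K/((2*K*(-5 + K))) = K*(1/(2*K*(-5 + K))) = 1/(2*(-5 + K)))
Q = 5762/5 (Q = -2 + (-111*(58 - 110))/5 = -2 + (-111*(-52))/5 = -2 + (⅕)*5772 = -2 + 5772/5 = 5762/5 ≈ 1152.4)
J(f, s) = 0
√(Q + J(131, G(11))) = √(5762/5 + 0) = √(5762/5) = √28810/5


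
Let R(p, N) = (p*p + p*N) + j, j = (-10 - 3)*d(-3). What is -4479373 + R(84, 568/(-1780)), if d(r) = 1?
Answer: -1990198778/445 ≈ -4.4724e+6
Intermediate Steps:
j = -13 (j = (-10 - 3)*1 = -13*1 = -13)
R(p, N) = -13 + p² + N*p (R(p, N) = (p*p + p*N) - 13 = (p² + N*p) - 13 = -13 + p² + N*p)
-4479373 + R(84, 568/(-1780)) = -4479373 + (-13 + 84² + (568/(-1780))*84) = -4479373 + (-13 + 7056 + (568*(-1/1780))*84) = -4479373 + (-13 + 7056 - 142/445*84) = -4479373 + (-13 + 7056 - 11928/445) = -4479373 + 3122207/445 = -1990198778/445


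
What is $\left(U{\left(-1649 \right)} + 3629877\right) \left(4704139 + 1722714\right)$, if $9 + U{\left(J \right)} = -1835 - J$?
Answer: $23327432650746$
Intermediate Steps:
$U{\left(J \right)} = -1844 - J$ ($U{\left(J \right)} = -9 - \left(1835 + J\right) = -1844 - J$)
$\left(U{\left(-1649 \right)} + 3629877\right) \left(4704139 + 1722714\right) = \left(\left(-1844 - -1649\right) + 3629877\right) \left(4704139 + 1722714\right) = \left(\left(-1844 + 1649\right) + 3629877\right) 6426853 = \left(-195 + 3629877\right) 6426853 = 3629682 \cdot 6426853 = 23327432650746$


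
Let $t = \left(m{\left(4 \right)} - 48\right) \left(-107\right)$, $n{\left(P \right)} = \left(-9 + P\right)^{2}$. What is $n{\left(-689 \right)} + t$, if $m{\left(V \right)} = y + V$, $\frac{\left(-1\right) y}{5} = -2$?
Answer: $490842$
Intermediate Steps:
$y = 10$ ($y = \left(-5\right) \left(-2\right) = 10$)
$m{\left(V \right)} = 10 + V$
$t = 3638$ ($t = \left(\left(10 + 4\right) - 48\right) \left(-107\right) = \left(14 - 48\right) \left(-107\right) = \left(-34\right) \left(-107\right) = 3638$)
$n{\left(-689 \right)} + t = \left(-9 - 689\right)^{2} + 3638 = \left(-698\right)^{2} + 3638 = 487204 + 3638 = 490842$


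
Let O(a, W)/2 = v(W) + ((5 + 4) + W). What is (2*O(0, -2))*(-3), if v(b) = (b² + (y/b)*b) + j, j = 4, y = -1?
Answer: -168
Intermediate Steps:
v(b) = 3 + b² (v(b) = (b² + (-1/b)*b) + 4 = (b² - 1) + 4 = (-1 + b²) + 4 = 3 + b²)
O(a, W) = 24 + 2*W + 2*W² (O(a, W) = 2*((3 + W²) + ((5 + 4) + W)) = 2*((3 + W²) + (9 + W)) = 2*(12 + W + W²) = 24 + 2*W + 2*W²)
(2*O(0, -2))*(-3) = (2*(24 + 2*(-2) + 2*(-2)²))*(-3) = (2*(24 - 4 + 2*4))*(-3) = (2*(24 - 4 + 8))*(-3) = (2*28)*(-3) = 56*(-3) = -168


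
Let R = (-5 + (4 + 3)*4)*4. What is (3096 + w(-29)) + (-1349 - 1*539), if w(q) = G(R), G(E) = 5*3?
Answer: 1223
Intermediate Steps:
R = 92 (R = (-5 + 7*4)*4 = (-5 + 28)*4 = 23*4 = 92)
G(E) = 15
w(q) = 15
(3096 + w(-29)) + (-1349 - 1*539) = (3096 + 15) + (-1349 - 1*539) = 3111 + (-1349 - 539) = 3111 - 1888 = 1223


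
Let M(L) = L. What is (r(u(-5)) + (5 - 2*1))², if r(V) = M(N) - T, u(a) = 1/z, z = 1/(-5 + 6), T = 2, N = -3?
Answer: 4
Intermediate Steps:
z = 1 (z = 1/1 = 1)
u(a) = 1 (u(a) = 1/1 = 1)
r(V) = -5 (r(V) = -3 - 1*2 = -3 - 2 = -5)
(r(u(-5)) + (5 - 2*1))² = (-5 + (5 - 2*1))² = (-5 + (5 - 2))² = (-5 + 3)² = (-2)² = 4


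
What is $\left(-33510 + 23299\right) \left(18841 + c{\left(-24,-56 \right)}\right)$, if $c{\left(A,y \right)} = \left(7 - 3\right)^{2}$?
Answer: $-192548827$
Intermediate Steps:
$c{\left(A,y \right)} = 16$ ($c{\left(A,y \right)} = 4^{2} = 16$)
$\left(-33510 + 23299\right) \left(18841 + c{\left(-24,-56 \right)}\right) = \left(-33510 + 23299\right) \left(18841 + 16\right) = \left(-10211\right) 18857 = -192548827$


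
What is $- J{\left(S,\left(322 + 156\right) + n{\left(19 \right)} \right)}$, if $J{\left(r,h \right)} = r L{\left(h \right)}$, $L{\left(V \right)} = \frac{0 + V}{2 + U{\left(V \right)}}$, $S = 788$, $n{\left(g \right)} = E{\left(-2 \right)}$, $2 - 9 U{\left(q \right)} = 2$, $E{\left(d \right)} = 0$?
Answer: $-188332$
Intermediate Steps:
$U{\left(q \right)} = 0$ ($U{\left(q \right)} = \frac{2}{9} - \frac{2}{9} = 0$)
$n{\left(g \right)} = 0$
$L{\left(V \right)} = \frac{V}{2}$ ($L{\left(V \right)} = \frac{0 + V}{2 + 0} = \frac{V}{2}$)
$J{\left(r,h \right)} = \frac{h r}{2}$ ($J{\left(r,h \right)} = r \frac{h}{2} = \frac{h r}{2}$)
$- J{\left(S,\left(322 + 156\right) + n{\left(19 \right)} \right)} = - \frac{\left(\left(322 + 156\right) + 0\right) 788}{2} = - \frac{\left(478 + 0\right) 788}{2} = - \frac{478 \cdot 788}{2} = \left(-1\right) 188332 = -188332$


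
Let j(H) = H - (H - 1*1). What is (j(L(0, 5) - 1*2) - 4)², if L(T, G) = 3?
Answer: 9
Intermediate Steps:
j(H) = 1 (j(H) = H - (H - 1) = H - (-1 + H) = H + (1 - H) = 1)
(j(L(0, 5) - 1*2) - 4)² = (1 - 4)² = (-3)² = 9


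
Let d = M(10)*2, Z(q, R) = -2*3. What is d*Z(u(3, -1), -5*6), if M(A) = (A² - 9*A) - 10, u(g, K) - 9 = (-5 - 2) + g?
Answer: 0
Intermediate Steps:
u(g, K) = 2 + g (u(g, K) = 9 + ((-5 - 2) + g) = 9 + (-7 + g) = 2 + g)
M(A) = -10 + A² - 9*A
Z(q, R) = -6
d = 0 (d = (-10 + 10² - 9*10)*2 = (-10 + 100 - 90)*2 = 0*2 = 0)
d*Z(u(3, -1), -5*6) = 0*(-6) = 0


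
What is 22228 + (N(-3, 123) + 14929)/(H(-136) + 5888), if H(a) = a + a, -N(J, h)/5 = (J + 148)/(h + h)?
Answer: 30712454017/1381536 ≈ 22231.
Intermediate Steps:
N(J, h) = -5*(148 + J)/(2*h) (N(J, h) = -5*(J + 148)/(h + h) = -5*(148 + J)/(2*h))
H(a) = 2*a
22228 + (N(-3, 123) + 14929)/(H(-136) + 5888) = 22228 + ((5/2)*(-148 - 1*(-3))/123 + 14929)/(2*(-136) + 5888) = 22228 + ((5/2)*(1/123)*(-148 + 3) + 14929)/(-272 + 5888) = 22228 + ((5/2)*(1/123)*(-145) + 14929)/5616 = 22228 + (-725/246 + 14929)*(1/5616) = 22228 + (3671809/246)*(1/5616) = 22228 + 3671809/1381536 = 30712454017/1381536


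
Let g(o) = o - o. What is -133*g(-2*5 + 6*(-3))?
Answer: 0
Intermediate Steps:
g(o) = 0
-133*g(-2*5 + 6*(-3)) = -133*0 = 0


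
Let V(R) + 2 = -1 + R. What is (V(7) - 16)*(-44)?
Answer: 528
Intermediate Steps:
V(R) = -3 + R (V(R) = -2 + (-1 + R) = -3 + R)
(V(7) - 16)*(-44) = ((-3 + 7) - 16)*(-44) = (4 - 16)*(-44) = -12*(-44) = 528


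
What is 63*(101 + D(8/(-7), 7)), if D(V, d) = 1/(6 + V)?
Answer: 216783/34 ≈ 6376.0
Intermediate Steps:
63*(101 + D(8/(-7), 7)) = 63*(101 + 1/(6 + 8/(-7))) = 63*(101 + 1/(6 + 8*(-1/7))) = 63*(101 + 1/(6 - 8/7)) = 63*(101 + 1/(34/7)) = 63*(101 + 7/34) = 63*(3441/34) = 216783/34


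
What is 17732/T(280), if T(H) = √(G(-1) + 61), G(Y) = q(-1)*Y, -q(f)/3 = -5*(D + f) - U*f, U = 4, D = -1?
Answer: 17732*√103/103 ≈ 1747.2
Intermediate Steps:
q(f) = -15 + 27*f (q(f) = -3*(-5*(-1 + f) - 4*f) = -3*((5 - 5*f) - 4*f) = -3*(5 - 9*f) = -15 + 27*f)
G(Y) = -42*Y (G(Y) = (-15 + 27*(-1))*Y = (-15 - 27)*Y = -42*Y)
T(H) = √103 (T(H) = √(-42*(-1) + 61) = √(42 + 61) = √103)
17732/T(280) = 17732/(√103) = 17732*(√103/103) = 17732*√103/103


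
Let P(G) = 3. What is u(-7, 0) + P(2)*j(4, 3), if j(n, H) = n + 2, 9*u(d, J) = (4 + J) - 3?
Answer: 163/9 ≈ 18.111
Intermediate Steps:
u(d, J) = ⅑ + J/9 (u(d, J) = ((4 + J) - 3)/9 = (1 + J)/9 = ⅑ + J/9)
j(n, H) = 2 + n
u(-7, 0) + P(2)*j(4, 3) = (⅑ + (⅑)*0) + 3*(2 + 4) = (⅑ + 0) + 3*6 = ⅑ + 18 = 163/9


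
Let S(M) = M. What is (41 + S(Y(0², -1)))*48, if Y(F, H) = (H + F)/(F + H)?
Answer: 2016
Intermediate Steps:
Y(F, H) = 1 (Y(F, H) = (F + H)/(F + H) = 1)
(41 + S(Y(0², -1)))*48 = (41 + 1)*48 = 42*48 = 2016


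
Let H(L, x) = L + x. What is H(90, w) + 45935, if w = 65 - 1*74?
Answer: 46016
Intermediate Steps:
w = -9 (w = 65 - 74 = -9)
H(90, w) + 45935 = (90 - 9) + 45935 = 81 + 45935 = 46016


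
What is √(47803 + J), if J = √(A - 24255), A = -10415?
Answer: √(47803 + I*√34670) ≈ 218.64 + 0.4258*I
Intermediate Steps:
J = I*√34670 (J = √(-10415 - 24255) = √(-34670) = I*√34670 ≈ 186.2*I)
√(47803 + J) = √(47803 + I*√34670)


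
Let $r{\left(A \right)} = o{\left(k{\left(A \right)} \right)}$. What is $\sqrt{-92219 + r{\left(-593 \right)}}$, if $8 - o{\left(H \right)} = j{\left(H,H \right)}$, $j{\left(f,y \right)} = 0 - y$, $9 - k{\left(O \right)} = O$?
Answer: $i \sqrt{91609} \approx 302.67 i$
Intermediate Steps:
$k{\left(O \right)} = 9 - O$
$j{\left(f,y \right)} = - y$
$o{\left(H \right)} = 8 + H$ ($o{\left(H \right)} = 8 - - H = 8 + H$)
$r{\left(A \right)} = 17 - A$ ($r{\left(A \right)} = 8 - \left(-9 + A\right) = 17 - A$)
$\sqrt{-92219 + r{\left(-593 \right)}} = \sqrt{-92219 + \left(17 - -593\right)} = \sqrt{-92219 + \left(17 + 593\right)} = \sqrt{-92219 + 610} = \sqrt{-91609} = i \sqrt{91609}$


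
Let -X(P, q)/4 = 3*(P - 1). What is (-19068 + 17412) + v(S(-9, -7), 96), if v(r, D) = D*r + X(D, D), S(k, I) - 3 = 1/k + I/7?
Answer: -7844/3 ≈ -2614.7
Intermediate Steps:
S(k, I) = 3 + 1/k + I/7 (S(k, I) = 3 + (1/k + I/7) = 3 + 1/k + I/7)
X(P, q) = 12 - 12*P (X(P, q) = -12*(P - 1) = -12*(-1 + P) = -4*(-3 + 3*P) = 12 - 12*P)
v(r, D) = 12 - 12*D + D*r (v(r, D) = D*r + (12 - 12*D) = 12 - 12*D + D*r)
(-19068 + 17412) + v(S(-9, -7), 96) = (-19068 + 17412) + (12 - 12*96 + 96*(3 + 1/(-9) + (⅐)*(-7))) = -1656 + (12 - 1152 + 96*(3 - ⅑ - 1)) = -1656 + (12 - 1152 + 96*(17/9)) = -1656 + (12 - 1152 + 544/3) = -1656 - 2876/3 = -7844/3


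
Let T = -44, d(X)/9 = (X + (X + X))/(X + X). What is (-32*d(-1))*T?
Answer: 19008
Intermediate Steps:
d(X) = 27/2 (d(X) = 9*((X + (X + X))/(X + X)) = 9*((X + 2*X)/((2*X))) = 9*((3*X)*(1/(2*X))) = 9*(3/2) = 27/2)
(-32*d(-1))*T = -32*27/2*(-44) = -432*(-44) = 19008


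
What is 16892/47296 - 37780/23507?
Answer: -347440659/277946768 ≈ -1.2500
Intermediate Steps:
16892/47296 - 37780/23507 = 16892*(1/47296) - 37780*1/23507 = 4223/11824 - 37780/23507 = -347440659/277946768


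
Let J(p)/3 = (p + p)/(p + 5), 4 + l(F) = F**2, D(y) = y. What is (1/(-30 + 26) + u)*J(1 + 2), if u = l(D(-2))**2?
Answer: -9/16 ≈ -0.56250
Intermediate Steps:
l(F) = -4 + F**2
J(p) = 6*p/(5 + p) (J(p) = 3*((p + p)/(p + 5)) = 3*((2*p)/(5 + p)) = 3*(2*p/(5 + p)) = 6*p/(5 + p))
u = 0 (u = (-4 + (-2)**2)**2 = (-4 + 4)**2 = 0**2 = 0)
(1/(-30 + 26) + u)*J(1 + 2) = (1/(-30 + 26) + 0)*(6*(1 + 2)/(5 + (1 + 2))) = (1/(-4) + 0)*(6*3/(5 + 3)) = (-1/4 + 0)*(6*3/8) = -3*3/(2*8) = -1/4*9/4 = -9/16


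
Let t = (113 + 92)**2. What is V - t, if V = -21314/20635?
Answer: -867207189/20635 ≈ -42026.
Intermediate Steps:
V = -21314/20635 (V = -21314*1/20635 = -21314/20635 ≈ -1.0329)
t = 42025 (t = 205**2 = 42025)
V - t = -21314/20635 - 1*42025 = -21314/20635 - 42025 = -867207189/20635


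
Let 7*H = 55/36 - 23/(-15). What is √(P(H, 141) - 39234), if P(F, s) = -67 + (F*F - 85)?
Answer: I*√62528909999/1260 ≈ 198.46*I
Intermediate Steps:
H = 551/1260 (H = (55/36 - 23/(-15))/7 = (55*(1/36) - 23*(-1/15))/7 = (55/36 + 23/15)/7 = (⅐)*(551/180) = 551/1260 ≈ 0.43730)
P(F, s) = -152 + F² (P(F, s) = -67 + (F² - 85) = -67 + (-85 + F²) = -152 + F²)
√(P(H, 141) - 39234) = √((-152 + (551/1260)²) - 39234) = √((-152 + 303601/1587600) - 39234) = √(-241011599/1587600 - 39234) = √(-62528909999/1587600) = I*√62528909999/1260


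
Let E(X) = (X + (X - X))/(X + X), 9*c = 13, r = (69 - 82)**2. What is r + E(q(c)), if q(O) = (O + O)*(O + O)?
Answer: 339/2 ≈ 169.50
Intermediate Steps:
r = 169 (r = (-13)**2 = 169)
c = 13/9 (c = (1/9)*13 = 13/9 ≈ 1.4444)
q(O) = 4*O**2 (q(O) = (2*O)*(2*O) = 4*O**2)
E(X) = 1/2 (E(X) = (X + 0)/((2*X)) = X*(1/(2*X)) = 1/2)
r + E(q(c)) = 169 + 1/2 = 339/2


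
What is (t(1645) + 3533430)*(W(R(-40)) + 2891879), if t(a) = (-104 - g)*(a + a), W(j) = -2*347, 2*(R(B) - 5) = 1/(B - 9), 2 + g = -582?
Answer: 14781559166550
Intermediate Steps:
g = -584 (g = -2 - 582 = -584)
R(B) = 5 + 1/(2*(-9 + B)) (R(B) = 5 + 1/(2*(B - 9)) = 5 + 1/(2*(-9 + B)))
W(j) = -694
t(a) = 960*a (t(a) = (-104 - 1*(-584))*(a + a) = (-104 + 584)*(2*a) = 480*(2*a) = 960*a)
(t(1645) + 3533430)*(W(R(-40)) + 2891879) = (960*1645 + 3533430)*(-694 + 2891879) = (1579200 + 3533430)*2891185 = 5112630*2891185 = 14781559166550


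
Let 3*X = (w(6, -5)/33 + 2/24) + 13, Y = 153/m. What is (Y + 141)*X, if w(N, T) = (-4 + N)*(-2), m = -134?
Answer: 10688617/17688 ≈ 604.29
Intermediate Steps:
w(N, T) = 8 - 2*N
Y = -153/134 (Y = 153/(-134) = 153*(-1/134) = -153/134 ≈ -1.1418)
X = 1711/396 (X = (((8 - 2*6)/33 + 2/24) + 13)/3 = (((8 - 12)*(1/33) + 2*(1/24)) + 13)/3 = ((-4*1/33 + 1/12) + 13)/3 = ((-4/33 + 1/12) + 13)/3 = (-5/132 + 13)/3 = (⅓)*(1711/132) = 1711/396 ≈ 4.3207)
(Y + 141)*X = (-153/134 + 141)*(1711/396) = (18741/134)*(1711/396) = 10688617/17688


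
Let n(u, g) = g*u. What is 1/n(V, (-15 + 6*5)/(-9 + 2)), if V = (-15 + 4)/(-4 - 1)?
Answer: -7/33 ≈ -0.21212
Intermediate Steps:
V = 11/5 (V = -11/(-5) = -11*(-⅕) = 11/5 ≈ 2.2000)
1/n(V, (-15 + 6*5)/(-9 + 2)) = 1/(((-15 + 6*5)/(-9 + 2))*(11/5)) = 1/(((-15 + 30)/(-7))*(11/5)) = 1/((15*(-⅐))*(11/5)) = 1/(-15/7*11/5) = 1/(-33/7) = -7/33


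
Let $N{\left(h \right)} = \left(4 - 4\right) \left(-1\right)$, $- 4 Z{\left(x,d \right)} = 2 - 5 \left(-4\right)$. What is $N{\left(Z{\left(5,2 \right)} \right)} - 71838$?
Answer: $-71838$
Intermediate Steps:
$Z{\left(x,d \right)} = - \frac{11}{2}$ ($Z{\left(x,d \right)} = - \frac{2 - 5 \left(-4\right)}{4} = - \frac{2 - -20}{4} = - \frac{2 + 20}{4} = \left(- \frac{1}{4}\right) 22 = - \frac{11}{2}$)
$N{\left(h \right)} = 0$ ($N{\left(h \right)} = 0 \left(-1\right) = 0$)
$N{\left(Z{\left(5,2 \right)} \right)} - 71838 = 0 - 71838 = -71838$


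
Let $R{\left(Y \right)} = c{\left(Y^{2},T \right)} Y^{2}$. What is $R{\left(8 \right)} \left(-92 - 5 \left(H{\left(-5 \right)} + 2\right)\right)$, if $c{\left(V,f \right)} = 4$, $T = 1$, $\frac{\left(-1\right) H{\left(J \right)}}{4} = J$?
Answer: $-51712$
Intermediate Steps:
$H{\left(J \right)} = - 4 J$
$R{\left(Y \right)} = 4 Y^{2}$
$R{\left(8 \right)} \left(-92 - 5 \left(H{\left(-5 \right)} + 2\right)\right) = 4 \cdot 8^{2} \left(-92 - 5 \left(\left(-4\right) \left(-5\right) + 2\right)\right) = 4 \cdot 64 \left(-92 - 5 \left(20 + 2\right)\right) = 256 \left(-92 - 110\right) = 256 \left(-202\right) = -51712$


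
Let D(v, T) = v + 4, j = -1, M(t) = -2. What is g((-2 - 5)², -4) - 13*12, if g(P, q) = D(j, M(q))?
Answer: -153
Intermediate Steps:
D(v, T) = 4 + v
g(P, q) = 3 (g(P, q) = 4 - 1 = 3)
g((-2 - 5)², -4) - 13*12 = 3 - 13*12 = 3 - 156 = -153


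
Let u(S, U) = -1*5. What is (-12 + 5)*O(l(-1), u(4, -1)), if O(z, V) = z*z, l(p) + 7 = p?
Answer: -448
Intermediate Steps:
u(S, U) = -5
l(p) = -7 + p
O(z, V) = z²
(-12 + 5)*O(l(-1), u(4, -1)) = (-12 + 5)*(-7 - 1)² = -7*(-8)² = -7*64 = -448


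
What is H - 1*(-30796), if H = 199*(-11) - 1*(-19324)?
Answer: 47931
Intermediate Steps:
H = 17135 (H = -2189 + 19324 = 17135)
H - 1*(-30796) = 17135 - 1*(-30796) = 17135 + 30796 = 47931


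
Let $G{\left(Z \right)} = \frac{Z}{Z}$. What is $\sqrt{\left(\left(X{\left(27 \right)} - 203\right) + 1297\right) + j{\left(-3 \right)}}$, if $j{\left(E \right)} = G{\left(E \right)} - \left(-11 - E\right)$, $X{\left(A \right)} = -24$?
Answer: $\sqrt{1079} \approx 32.848$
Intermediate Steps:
$G{\left(Z \right)} = 1$
$j{\left(E \right)} = 12 + E$ ($j{\left(E \right)} = 1 - \left(-11 - E\right) = 1 + \left(11 + E\right) = 12 + E$)
$\sqrt{\left(\left(X{\left(27 \right)} - 203\right) + 1297\right) + j{\left(-3 \right)}} = \sqrt{\left(\left(-24 - 203\right) + 1297\right) + \left(12 - 3\right)} = \sqrt{\left(-227 + 1297\right) + 9} = \sqrt{1070 + 9} = \sqrt{1079}$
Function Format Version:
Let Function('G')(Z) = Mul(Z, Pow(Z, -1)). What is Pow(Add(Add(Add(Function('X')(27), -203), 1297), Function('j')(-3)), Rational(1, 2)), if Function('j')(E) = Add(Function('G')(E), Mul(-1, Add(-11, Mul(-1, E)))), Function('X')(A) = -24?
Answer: Pow(1079, Rational(1, 2)) ≈ 32.848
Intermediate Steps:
Function('G')(Z) = 1
Function('j')(E) = Add(12, E) (Function('j')(E) = Add(1, Mul(-1, Add(-11, Mul(-1, E)))) = Add(1, Add(11, E)) = Add(12, E))
Pow(Add(Add(Add(Function('X')(27), -203), 1297), Function('j')(-3)), Rational(1, 2)) = Pow(Add(Add(Add(-24, -203), 1297), Add(12, -3)), Rational(1, 2)) = Pow(Add(Add(-227, 1297), 9), Rational(1, 2)) = Pow(Add(1070, 9), Rational(1, 2)) = Pow(1079, Rational(1, 2))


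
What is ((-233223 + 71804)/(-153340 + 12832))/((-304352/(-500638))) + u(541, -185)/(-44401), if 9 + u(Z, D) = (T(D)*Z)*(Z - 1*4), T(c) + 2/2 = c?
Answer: 165313219422820547/135625679722944 ≈ 1218.9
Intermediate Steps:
T(c) = -1 + c
u(Z, D) = -9 + Z*(-1 + D)*(-4 + Z) (u(Z, D) = -9 + ((-1 + D)*Z)*(Z - 1*4) = -9 + (Z*(-1 + D))*(Z - 4) = -9 + (Z*(-1 + D))*(-4 + Z) = -9 + Z*(-1 + D)*(-4 + Z))
((-233223 + 71804)/(-153340 + 12832))/((-304352/(-500638))) + u(541, -185)/(-44401) = ((-233223 + 71804)/(-153340 + 12832))/((-304352/(-500638))) + (-9 + 541²*(-1 - 185) - 4*541*(-1 - 185))/(-44401) = (-161419/(-140508))/((-304352*(-1/500638))) + (-9 + 292681*(-186) - 4*541*(-186))*(-1/44401) = (-161419*(-1/140508))/(152176/250319) + (-9 - 54438666 + 402504)*(-1/44401) = (161419/140508)*(250319/152176) - 54036171*(-1/44401) = 40406242661/21381945408 + 7719453/6343 = 165313219422820547/135625679722944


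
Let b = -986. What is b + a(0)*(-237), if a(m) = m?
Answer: -986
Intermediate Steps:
b + a(0)*(-237) = -986 + 0*(-237) = -986 + 0 = -986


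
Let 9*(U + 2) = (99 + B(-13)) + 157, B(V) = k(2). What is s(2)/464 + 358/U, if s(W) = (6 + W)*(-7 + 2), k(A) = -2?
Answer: 23212/1711 ≈ 13.566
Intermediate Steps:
B(V) = -2
s(W) = -30 - 5*W (s(W) = (6 + W)*(-5) = -30 - 5*W)
U = 236/9 (U = -2 + ((99 - 2) + 157)/9 = -2 + (97 + 157)/9 = -2 + (1/9)*254 = -2 + 254/9 = 236/9 ≈ 26.222)
s(2)/464 + 358/U = (-30 - 5*2)/464 + 358/(236/9) = (-30 - 10)*(1/464) + 358*(9/236) = -40*1/464 + 1611/118 = -5/58 + 1611/118 = 23212/1711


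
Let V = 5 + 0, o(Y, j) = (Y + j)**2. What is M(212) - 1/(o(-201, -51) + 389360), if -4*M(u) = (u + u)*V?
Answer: -240017921/452864 ≈ -530.00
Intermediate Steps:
V = 5
M(u) = -5*u/2 (M(u) = -(u + u)*5/4 = -2*u*5/4 = -5*u/2)
M(212) - 1/(o(-201, -51) + 389360) = -5/2*212 - 1/((-201 - 51)**2 + 389360) = -530 - 1/((-252)**2 + 389360) = -530 - 1/(63504 + 389360) = -530 - 1/452864 = -240017921/452864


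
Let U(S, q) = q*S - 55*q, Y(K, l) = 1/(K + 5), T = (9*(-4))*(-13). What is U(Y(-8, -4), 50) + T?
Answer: -6896/3 ≈ -2298.7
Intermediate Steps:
T = 468 (T = -36*(-13) = 468)
Y(K, l) = 1/(5 + K)
U(S, q) = -55*q + S*q (U(S, q) = S*q - 55*q = -55*q + S*q)
U(Y(-8, -4), 50) + T = 50*(-55 + 1/(5 - 8)) + 468 = 50*(-55 + 1/(-3)) + 468 = 50*(-55 - 1/3) + 468 = 50*(-166/3) + 468 = -8300/3 + 468 = -6896/3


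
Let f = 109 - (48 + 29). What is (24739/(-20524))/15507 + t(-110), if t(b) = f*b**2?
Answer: 123232466624861/318265668 ≈ 3.8720e+5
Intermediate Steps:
f = 32 (f = 109 - 1*77 = 109 - 77 = 32)
t(b) = 32*b**2
(24739/(-20524))/15507 + t(-110) = (24739/(-20524))/15507 + 32*(-110)**2 = (24739*(-1/20524))*(1/15507) + 32*12100 = -24739/20524*1/15507 + 387200 = -24739/318265668 + 387200 = 123232466624861/318265668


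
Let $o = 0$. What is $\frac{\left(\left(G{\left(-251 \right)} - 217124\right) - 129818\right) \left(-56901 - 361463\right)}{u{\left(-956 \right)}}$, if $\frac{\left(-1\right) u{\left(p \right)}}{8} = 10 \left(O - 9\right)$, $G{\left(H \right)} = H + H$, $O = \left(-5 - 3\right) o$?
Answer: $\frac{9084878851}{45} \approx 2.0189 \cdot 10^{8}$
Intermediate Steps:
$O = 0$ ($O = \left(-5 - 3\right) 0 = \left(-8\right) 0 = 0$)
$G{\left(H \right)} = 2 H$
$u{\left(p \right)} = 720$ ($u{\left(p \right)} = - 8 \cdot 10 \left(0 - 9\right) = - 8 \cdot 10 \left(-9\right) = \left(-8\right) \left(-90\right) = 720$)
$\frac{\left(\left(G{\left(-251 \right)} - 217124\right) - 129818\right) \left(-56901 - 361463\right)}{u{\left(-956 \right)}} = \frac{\left(\left(2 \left(-251\right) - 217124\right) - 129818\right) \left(-56901 - 361463\right)}{720} = \left(\left(-502 - 217124\right) - 129818\right) \left(-418364\right) \frac{1}{720} = \left(-217626 - 129818\right) \left(-418364\right) \frac{1}{720} = \left(-347444\right) \left(-418364\right) \frac{1}{720} = 145358061616 \cdot \frac{1}{720} = \frac{9084878851}{45}$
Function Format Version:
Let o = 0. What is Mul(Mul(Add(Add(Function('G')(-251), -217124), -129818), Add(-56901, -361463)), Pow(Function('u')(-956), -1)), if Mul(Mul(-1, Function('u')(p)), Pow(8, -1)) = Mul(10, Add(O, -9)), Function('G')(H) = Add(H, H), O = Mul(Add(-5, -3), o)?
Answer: Rational(9084878851, 45) ≈ 2.0189e+8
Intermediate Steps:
O = 0 (O = Mul(Add(-5, -3), 0) = Mul(-8, 0) = 0)
Function('G')(H) = Mul(2, H)
Function('u')(p) = 720 (Function('u')(p) = Mul(-8, Mul(10, Add(0, -9))) = Mul(-8, Mul(10, -9)) = Mul(-8, -90) = 720)
Mul(Mul(Add(Add(Function('G')(-251), -217124), -129818), Add(-56901, -361463)), Pow(Function('u')(-956), -1)) = Mul(Mul(Add(Add(Mul(2, -251), -217124), -129818), Add(-56901, -361463)), Pow(720, -1)) = Mul(Mul(Add(Add(-502, -217124), -129818), -418364), Rational(1, 720)) = Mul(Mul(Add(-217626, -129818), -418364), Rational(1, 720)) = Mul(Mul(-347444, -418364), Rational(1, 720)) = Mul(145358061616, Rational(1, 720)) = Rational(9084878851, 45)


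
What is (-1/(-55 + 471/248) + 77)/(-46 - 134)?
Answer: -338087/790140 ≈ -0.42788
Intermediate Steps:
(-1/(-55 + 471/248) + 77)/(-46 - 134) = (-1/(-55 + 471*(1/248)) + 77)/(-180) = (-1/(-55 + 471/248) + 77)*(-1/180) = (-1/(-13169/248) + 77)*(-1/180) = (-1*(-248/13169) + 77)*(-1/180) = (248/13169 + 77)*(-1/180) = (1014261/13169)*(-1/180) = -338087/790140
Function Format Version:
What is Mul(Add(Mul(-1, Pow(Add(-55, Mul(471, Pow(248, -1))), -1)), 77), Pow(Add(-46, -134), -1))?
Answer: Rational(-338087, 790140) ≈ -0.42788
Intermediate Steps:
Mul(Add(Mul(-1, Pow(Add(-55, Mul(471, Pow(248, -1))), -1)), 77), Pow(Add(-46, -134), -1)) = Mul(Add(Mul(-1, Pow(Add(-55, Mul(471, Rational(1, 248))), -1)), 77), Pow(-180, -1)) = Mul(Add(Mul(-1, Pow(Add(-55, Rational(471, 248)), -1)), 77), Rational(-1, 180)) = Mul(Add(Mul(-1, Pow(Rational(-13169, 248), -1)), 77), Rational(-1, 180)) = Mul(Add(Mul(-1, Rational(-248, 13169)), 77), Rational(-1, 180)) = Mul(Add(Rational(248, 13169), 77), Rational(-1, 180)) = Mul(Rational(1014261, 13169), Rational(-1, 180)) = Rational(-338087, 790140)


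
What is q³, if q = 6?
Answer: 216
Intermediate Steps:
q³ = 6³ = 216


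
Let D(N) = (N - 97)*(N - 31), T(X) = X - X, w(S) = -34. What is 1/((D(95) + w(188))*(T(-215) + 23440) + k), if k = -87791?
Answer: -1/3885071 ≈ -2.5740e-7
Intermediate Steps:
T(X) = 0
D(N) = (-97 + N)*(-31 + N)
1/((D(95) + w(188))*(T(-215) + 23440) + k) = 1/(((3007 + 95² - 128*95) - 34)*(0 + 23440) - 87791) = 1/(((3007 + 9025 - 12160) - 34)*23440 - 87791) = 1/((-128 - 34)*23440 - 87791) = 1/(-162*23440 - 87791) = 1/(-3797280 - 87791) = 1/(-3885071) = -1/3885071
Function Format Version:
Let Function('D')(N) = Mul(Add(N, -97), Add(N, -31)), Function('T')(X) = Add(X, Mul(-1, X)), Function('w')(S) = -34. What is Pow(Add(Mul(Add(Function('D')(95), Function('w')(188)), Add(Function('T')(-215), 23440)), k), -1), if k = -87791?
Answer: Rational(-1, 3885071) ≈ -2.5740e-7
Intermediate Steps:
Function('T')(X) = 0
Function('D')(N) = Mul(Add(-97, N), Add(-31, N))
Pow(Add(Mul(Add(Function('D')(95), Function('w')(188)), Add(Function('T')(-215), 23440)), k), -1) = Pow(Add(Mul(Add(Add(3007, Pow(95, 2), Mul(-128, 95)), -34), Add(0, 23440)), -87791), -1) = Pow(Add(Mul(Add(Add(3007, 9025, -12160), -34), 23440), -87791), -1) = Pow(Add(Mul(Add(-128, -34), 23440), -87791), -1) = Pow(Add(Mul(-162, 23440), -87791), -1) = Pow(Add(-3797280, -87791), -1) = Pow(-3885071, -1) = Rational(-1, 3885071)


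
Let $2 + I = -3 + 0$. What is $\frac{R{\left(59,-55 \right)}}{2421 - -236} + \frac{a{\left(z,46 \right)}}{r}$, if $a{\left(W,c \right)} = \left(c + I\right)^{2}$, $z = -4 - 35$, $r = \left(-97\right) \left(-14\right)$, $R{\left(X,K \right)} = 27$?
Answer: $\frac{4503083}{3608206} \approx 1.248$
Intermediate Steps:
$r = 1358$
$I = -5$ ($I = -2 + \left(-3 + 0\right) = -2 - 3 = -5$)
$z = -39$
$a{\left(W,c \right)} = \left(-5 + c\right)^{2}$ ($a{\left(W,c \right)} = \left(c - 5\right)^{2} = \left(-5 + c\right)^{2}$)
$\frac{R{\left(59,-55 \right)}}{2421 - -236} + \frac{a{\left(z,46 \right)}}{r} = \frac{27}{2421 - -236} + \frac{\left(-5 + 46\right)^{2}}{1358} = \frac{27}{2421 + 236} + 41^{2} \cdot \frac{1}{1358} = \frac{27}{2657} + 1681 \cdot \frac{1}{1358} = 27 \cdot \frac{1}{2657} + \frac{1681}{1358} = \frac{27}{2657} + \frac{1681}{1358} = \frac{4503083}{3608206}$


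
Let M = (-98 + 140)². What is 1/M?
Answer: 1/1764 ≈ 0.00056689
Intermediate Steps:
M = 1764 (M = 42² = 1764)
1/M = 1/1764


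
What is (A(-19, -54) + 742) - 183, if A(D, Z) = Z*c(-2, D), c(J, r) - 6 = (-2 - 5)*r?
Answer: -6947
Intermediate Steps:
c(J, r) = 6 - 7*r (c(J, r) = 6 + (-2 - 5)*r = 6 - 7*r)
A(D, Z) = Z*(6 - 7*D)
(A(-19, -54) + 742) - 183 = (-54*(6 - 7*(-19)) + 742) - 183 = (-54*(6 + 133) + 742) - 183 = (-54*139 + 742) - 183 = (-7506 + 742) - 183 = -6764 - 183 = -6947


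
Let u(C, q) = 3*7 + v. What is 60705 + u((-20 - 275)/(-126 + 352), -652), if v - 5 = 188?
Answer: 60919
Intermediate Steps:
v = 193 (v = 5 + 188 = 193)
u(C, q) = 214 (u(C, q) = 3*7 + 193 = 21 + 193 = 214)
60705 + u((-20 - 275)/(-126 + 352), -652) = 60705 + 214 = 60919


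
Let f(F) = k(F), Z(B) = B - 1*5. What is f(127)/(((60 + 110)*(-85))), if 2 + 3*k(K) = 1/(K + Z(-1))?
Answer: 241/5245350 ≈ 4.5945e-5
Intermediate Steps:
Z(B) = -5 + B (Z(B) = B - 5 = -5 + B)
k(K) = -⅔ + 1/(3*(-6 + K)) (k(K) = -⅔ + 1/(3*(K + (-5 - 1))) = -⅔ + 1/(3*(K - 6)) = -⅔ + 1/(3*(-6 + K)))
f(F) = (13 - 2*F)/(3*(-6 + F))
f(127)/(((60 + 110)*(-85))) = ((13 - 2*127)/(3*(-6 + 127)))/(((60 + 110)*(-85))) = ((⅓)*(13 - 254)/121)/((170*(-85))) = ((⅓)*(1/121)*(-241))/(-14450) = -241/363*(-1/14450) = 241/5245350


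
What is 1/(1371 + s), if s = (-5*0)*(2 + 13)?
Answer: 1/1371 ≈ 0.00072939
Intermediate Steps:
s = 0 (s = 0*15 = 0)
1/(1371 + s) = 1/(1371 + 0) = 1/1371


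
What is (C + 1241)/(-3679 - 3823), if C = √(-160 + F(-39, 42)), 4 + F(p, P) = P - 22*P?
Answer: -1241/7502 - I*√1046/7502 ≈ -0.16542 - 0.0043111*I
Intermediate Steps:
F(p, P) = -4 - 21*P (F(p, P) = -4 + (P - 22*P) = -4 - 21*P)
C = I*√1046 (C = √(-160 + (-4 - 21*42)) = √(-160 + (-4 - 882)) = √(-160 - 886) = √(-1046) = I*√1046 ≈ 32.342*I)
(C + 1241)/(-3679 - 3823) = (I*√1046 + 1241)/(-3679 - 3823) = (1241 + I*√1046)/(-7502) = (1241 + I*√1046)*(-1/7502) = -1241/7502 - I*√1046/7502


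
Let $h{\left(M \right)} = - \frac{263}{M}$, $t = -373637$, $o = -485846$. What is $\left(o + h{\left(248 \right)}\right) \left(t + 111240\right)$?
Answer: $\frac{31616233160187}{248} \approx 1.2748 \cdot 10^{11}$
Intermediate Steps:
$\left(o + h{\left(248 \right)}\right) \left(t + 111240\right) = \left(-485846 - \frac{263}{248}\right) \left(-373637 + 111240\right) = \left(-485846 - \frac{263}{248}\right) \left(-262397\right) = \left(- \frac{120490071}{248}\right) \left(-262397\right) = \frac{31616233160187}{248}$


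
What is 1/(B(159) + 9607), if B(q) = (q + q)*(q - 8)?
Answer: 1/57625 ≈ 1.7354e-5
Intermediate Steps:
B(q) = 2*q*(-8 + q) (B(q) = (2*q)*(-8 + q) = 2*q*(-8 + q))
1/(B(159) + 9607) = 1/(2*159*(-8 + 159) + 9607) = 1/(2*159*151 + 9607) = 1/(48018 + 9607) = 1/57625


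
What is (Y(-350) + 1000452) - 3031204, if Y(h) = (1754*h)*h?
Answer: 212834248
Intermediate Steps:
Y(h) = 1754*h**2
(Y(-350) + 1000452) - 3031204 = (1754*(-350)**2 + 1000452) - 3031204 = (1754*122500 + 1000452) - 3031204 = (214865000 + 1000452) - 3031204 = 215865452 - 3031204 = 212834248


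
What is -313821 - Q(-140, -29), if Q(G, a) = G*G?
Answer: -333421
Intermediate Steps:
Q(G, a) = G²
-313821 - Q(-140, -29) = -313821 - 1*(-140)² = -313821 - 1*19600 = -313821 - 19600 = -333421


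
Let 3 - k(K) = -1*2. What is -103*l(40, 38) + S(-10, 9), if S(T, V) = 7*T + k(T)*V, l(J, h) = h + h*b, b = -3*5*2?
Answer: 113481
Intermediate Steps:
b = -30 (b = -15*2 = -30)
l(J, h) = -29*h (l(J, h) = h + h*(-30) = h - 30*h = -29*h)
k(K) = 5 (k(K) = 3 - (-1)*2 = 3 - 1*(-2) = 3 + 2 = 5)
S(T, V) = 5*V + 7*T (S(T, V) = 7*T + 5*V = 5*V + 7*T)
-103*l(40, 38) + S(-10, 9) = -(-2987)*38 + (5*9 + 7*(-10)) = -103*(-1102) + (45 - 70) = 113506 - 25 = 113481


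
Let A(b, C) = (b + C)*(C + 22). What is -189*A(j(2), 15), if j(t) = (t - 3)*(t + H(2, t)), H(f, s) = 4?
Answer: -62937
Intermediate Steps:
j(t) = (-3 + t)*(4 + t) (j(t) = (t - 3)*(t + 4) = (-3 + t)*(4 + t))
A(b, C) = (22 + C)*(C + b) (A(b, C) = (C + b)*(22 + C) = (22 + C)*(C + b))
-189*A(j(2), 15) = -189*(15**2 + 22*15 + 22*(-12 + 2 + 2**2) + 15*(-12 + 2 + 2**2)) = -189*(225 + 330 + 22*(-12 + 2 + 4) + 15*(-12 + 2 + 4)) = -189*(225 + 330 + 22*(-6) + 15*(-6)) = -189*(225 + 330 - 132 - 90) = -189*333 = -62937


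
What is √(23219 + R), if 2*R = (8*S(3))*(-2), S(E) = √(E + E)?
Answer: √(23219 - 8*√6) ≈ 152.31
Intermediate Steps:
S(E) = √2*√E (S(E) = √(2*E) = √2*√E)
R = -8*√6 (R = ((8*(√2*√3))*(-2))/2 = ((8*√6)*(-2))/2 = (-16*√6)/2 = -8*√6 ≈ -19.596)
√(23219 + R) = √(23219 - 8*√6)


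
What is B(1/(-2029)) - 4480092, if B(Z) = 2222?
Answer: -4477870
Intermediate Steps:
B(1/(-2029)) - 4480092 = 2222 - 4480092 = -4477870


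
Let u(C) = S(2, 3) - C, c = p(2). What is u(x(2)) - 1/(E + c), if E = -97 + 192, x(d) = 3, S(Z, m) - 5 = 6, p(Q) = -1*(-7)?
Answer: 815/102 ≈ 7.9902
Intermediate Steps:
p(Q) = 7
S(Z, m) = 11 (S(Z, m) = 5 + 6 = 11)
c = 7
u(C) = 11 - C
E = 95
u(x(2)) - 1/(E + c) = (11 - 1*3) - 1/(95 + 7) = (11 - 3) - 1/102 = 8 - 1*1/102 = 8 - 1/102 = 815/102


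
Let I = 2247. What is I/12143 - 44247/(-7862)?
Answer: 554957235/95468266 ≈ 5.8130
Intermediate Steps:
I/12143 - 44247/(-7862) = 2247/12143 - 44247/(-7862) = 2247*(1/12143) - 44247*(-1/7862) = 2247/12143 + 44247/7862 = 554957235/95468266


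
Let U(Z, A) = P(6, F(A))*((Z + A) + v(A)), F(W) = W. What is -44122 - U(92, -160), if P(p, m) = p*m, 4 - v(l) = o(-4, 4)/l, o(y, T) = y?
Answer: -105586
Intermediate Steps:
v(l) = 4 + 4/l (v(l) = 4 - (-4)/l = 4 + 4/l)
P(p, m) = m*p
U(Z, A) = 6*A*(4 + A + Z + 4/A) (U(Z, A) = (A*6)*((Z + A) + (4 + 4/A)) = (6*A)*((A + Z) + (4 + 4/A)) = (6*A)*(4 + A + Z + 4/A) = 6*A*(4 + A + Z + 4/A))
-44122 - U(92, -160) = -44122 - (24 + 24*(-160) + 6*(-160)*(-160 + 92)) = -44122 - (24 - 3840 + 6*(-160)*(-68)) = -44122 - (24 - 3840 + 65280) = -44122 - 1*61464 = -44122 - 61464 = -105586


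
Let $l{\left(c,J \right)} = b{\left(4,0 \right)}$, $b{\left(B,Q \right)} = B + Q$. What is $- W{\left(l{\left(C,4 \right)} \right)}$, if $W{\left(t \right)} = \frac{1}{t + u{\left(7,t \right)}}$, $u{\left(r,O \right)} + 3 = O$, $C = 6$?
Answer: $- \frac{1}{5} \approx -0.2$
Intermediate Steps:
$u{\left(r,O \right)} = -3 + O$
$l{\left(c,J \right)} = 4$ ($l{\left(c,J \right)} = 4 + 0 = 4$)
$W{\left(t \right)} = \frac{1}{-3 + 2 t}$ ($W{\left(t \right)} = \frac{1}{t + \left(-3 + t\right)} = \frac{1}{-3 + 2 t}$)
$- W{\left(l{\left(C,4 \right)} \right)} = - \frac{1}{-3 + 2 \cdot 4} = - \frac{1}{-3 + 8} = - \frac{1}{5}$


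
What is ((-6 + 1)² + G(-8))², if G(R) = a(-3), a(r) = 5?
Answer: 900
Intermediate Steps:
G(R) = 5
((-6 + 1)² + G(-8))² = ((-6 + 1)² + 5)² = ((-5)² + 5)² = (25 + 5)² = 30² = 900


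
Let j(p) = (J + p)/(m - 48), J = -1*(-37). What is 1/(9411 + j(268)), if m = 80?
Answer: 32/301457 ≈ 0.00010615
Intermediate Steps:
J = 37
j(p) = 37/32 + p/32 (j(p) = (37 + p)/(80 - 48) = (37 + p)/32 = (37 + p)*(1/32) = 37/32 + p/32)
1/(9411 + j(268)) = 1/(9411 + (37/32 + (1/32)*268)) = 1/(9411 + (37/32 + 67/8)) = 1/(9411 + 305/32) = 1/(301457/32) = 32/301457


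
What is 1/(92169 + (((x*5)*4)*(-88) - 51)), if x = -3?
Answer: 1/97398 ≈ 1.0267e-5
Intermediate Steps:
1/(92169 + (((x*5)*4)*(-88) - 51)) = 1/(92169 + ((-3*5*4)*(-88) - 51)) = 1/(92169 + (-15*4*(-88) - 51)) = 1/(92169 + (-60*(-88) - 51)) = 1/(92169 + (5280 - 51)) = 1/(92169 + 5229) = 1/97398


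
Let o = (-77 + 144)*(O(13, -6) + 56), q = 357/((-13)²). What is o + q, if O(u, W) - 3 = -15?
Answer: 498569/169 ≈ 2950.1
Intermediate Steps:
O(u, W) = -12 (O(u, W) = 3 - 15 = -12)
q = 357/169 ≈ 2.1124
o = 2948 (o = (-77 + 144)*(-12 + 56) = 67*44 = 2948)
o + q = 2948 + 357/169 = 498569/169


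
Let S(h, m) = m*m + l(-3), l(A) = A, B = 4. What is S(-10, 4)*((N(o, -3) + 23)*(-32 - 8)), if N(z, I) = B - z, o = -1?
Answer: -14560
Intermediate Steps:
S(h, m) = -3 + m² (S(h, m) = m*m - 3 = m² - 3 = -3 + m²)
N(z, I) = 4 - z
S(-10, 4)*((N(o, -3) + 23)*(-32 - 8)) = (-3 + 4²)*(((4 - 1*(-1)) + 23)*(-32 - 8)) = (-3 + 16)*(((4 + 1) + 23)*(-40)) = 13*((5 + 23)*(-40)) = 13*(28*(-40)) = 13*(-1120) = -14560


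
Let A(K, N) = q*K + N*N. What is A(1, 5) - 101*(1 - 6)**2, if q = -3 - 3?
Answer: -2506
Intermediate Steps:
q = -6
A(K, N) = N**2 - 6*K (A(K, N) = -6*K + N*N = -6*K + N**2 = N**2 - 6*K)
A(1, 5) - 101*(1 - 6)**2 = (5**2 - 6*1) - 101*(1 - 6)**2 = (25 - 6) - 101*(-5)**2 = 19 - 101*25 = 19 - 2525 = -2506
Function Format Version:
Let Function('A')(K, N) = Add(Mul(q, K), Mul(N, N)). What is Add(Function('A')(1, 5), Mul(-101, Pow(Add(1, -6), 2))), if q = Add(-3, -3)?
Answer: -2506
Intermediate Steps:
q = -6
Function('A')(K, N) = Add(Pow(N, 2), Mul(-6, K)) (Function('A')(K, N) = Add(Mul(-6, K), Mul(N, N)) = Add(Mul(-6, K), Pow(N, 2)) = Add(Pow(N, 2), Mul(-6, K)))
Add(Function('A')(1, 5), Mul(-101, Pow(Add(1, -6), 2))) = Add(Add(Pow(5, 2), Mul(-6, 1)), Mul(-101, Pow(Add(1, -6), 2))) = Add(Add(25, -6), Mul(-101, Pow(-5, 2))) = Add(19, Mul(-101, 25)) = Add(19, -2525) = -2506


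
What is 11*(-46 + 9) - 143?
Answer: -550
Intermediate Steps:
11*(-46 + 9) - 143 = 11*(-37) - 143 = -407 - 143 = -550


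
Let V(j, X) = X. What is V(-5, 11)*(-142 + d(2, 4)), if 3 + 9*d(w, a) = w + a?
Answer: -4675/3 ≈ -1558.3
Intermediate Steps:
d(w, a) = -⅓ + a/9 + w/9 (d(w, a) = -⅓ + (w + a)/9 = -⅓ + (a + w)/9 = -⅓ + (a/9 + w/9) = -⅓ + a/9 + w/9)
V(-5, 11)*(-142 + d(2, 4)) = 11*(-142 + (-⅓ + (⅑)*4 + (⅑)*2)) = 11*(-142 + (-⅓ + 4/9 + 2/9)) = 11*(-142 + ⅓) = 11*(-425/3) = -4675/3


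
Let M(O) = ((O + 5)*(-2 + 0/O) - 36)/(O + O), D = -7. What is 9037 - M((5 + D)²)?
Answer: 36175/4 ≈ 9043.8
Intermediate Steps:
M(O) = (-46 - 2*O)/(2*O) (M(O) = ((5 + O)*(-2 + 0) - 36)/((2*O)) = ((5 + O)*(-2) - 36)*(1/(2*O)) = ((-10 - 2*O) - 36)*(1/(2*O)) = (-46 - 2*O)*(1/(2*O)) = (-46 - 2*O)/(2*O))
9037 - M((5 + D)²) = 9037 - (-23 - (5 - 7)²)/((5 - 7)²) = 9037 - (-23 - 1*(-2)²)/((-2)²) = 9037 - (-23 - 1*4)/4 = 9037 - (-23 - 4)/4 = 9037 - (-27)/4 = 9037 - 1*(-27/4) = 9037 + 27/4 = 36175/4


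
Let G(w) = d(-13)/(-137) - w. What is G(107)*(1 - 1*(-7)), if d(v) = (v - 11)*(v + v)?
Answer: -122264/137 ≈ -892.44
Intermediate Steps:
d(v) = 2*v*(-11 + v) (d(v) = (-11 + v)*(2*v) = 2*v*(-11 + v))
G(w) = -624/137 - w (G(w) = (2*(-13)*(-11 - 13))/(-137) - w = (2*(-13)*(-24))*(-1/137) - w = 624*(-1/137) - w = -624/137 - w)
G(107)*(1 - 1*(-7)) = (-624/137 - 1*107)*(1 - 1*(-7)) = (-624/137 - 107)*(1 + 7) = -15283/137*8 = -122264/137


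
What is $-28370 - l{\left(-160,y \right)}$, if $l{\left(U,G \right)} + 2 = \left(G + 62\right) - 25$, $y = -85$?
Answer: $-28320$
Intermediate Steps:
$l{\left(U,G \right)} = 35 + G$ ($l{\left(U,G \right)} = -2 + \left(\left(G + 62\right) - 25\right) = -2 + \left(\left(62 + G\right) - 25\right) = -2 + \left(37 + G\right) = 35 + G$)
$-28370 - l{\left(-160,y \right)} = -28370 - \left(35 - 85\right) = -28370 - -50 = -28370 + 50 = -28320$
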